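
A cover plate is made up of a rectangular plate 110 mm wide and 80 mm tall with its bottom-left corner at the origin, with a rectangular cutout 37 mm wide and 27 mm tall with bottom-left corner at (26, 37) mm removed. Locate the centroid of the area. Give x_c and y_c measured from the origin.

x_c = 56.34 mm, y_c = 38.66 mm

plate: A = 110 × 80 = 8800.00, centroid at (55.00, 40.00).
hole: A = −(37 × 27) = -999.00, centroid at (44.50, 50.50).
ΣA = 7801.00 mm²
ΣAx_c = (8800.00)(55.00) + (-999.00)(44.50) = 439544.50 mm³
ΣAy_c = (8800.00)(40.00) + (-999.00)(50.50) = 301550.50 mm³
x_c = 439544.50 / 7801.00 = 56.34 mm
y_c = 301550.50 / 7801.00 = 38.66 mm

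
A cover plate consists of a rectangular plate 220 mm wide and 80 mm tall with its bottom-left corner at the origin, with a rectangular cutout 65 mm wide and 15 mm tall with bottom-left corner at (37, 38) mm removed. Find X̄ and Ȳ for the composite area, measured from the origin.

Part | A | x̄ᵢ | ȳᵢ | A·x̄ᵢ | A·ȳᵢ
plate | 17600.00 | 110.00 | 40.00 | 1936000.00 | 704000.00
hole | -975.00 | 69.50 | 45.50 | -67762.50 | -44362.50
Σ | 16625.00 |  |  | 1868237.50 | 659637.50
X̄ = 1868237.50 / 16625.00 = 112.38 mm
Ȳ = 659637.50 / 16625.00 = 39.68 mm

X̄ = 112.38 mm, Ȳ = 39.68 mm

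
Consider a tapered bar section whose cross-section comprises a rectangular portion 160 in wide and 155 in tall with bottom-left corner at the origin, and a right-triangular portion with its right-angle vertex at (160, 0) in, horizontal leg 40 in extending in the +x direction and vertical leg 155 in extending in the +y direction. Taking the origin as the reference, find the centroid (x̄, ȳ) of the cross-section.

Part | A | x̄ᵢ | ȳᵢ | A·x̄ᵢ | A·ȳᵢ
rectangular portion | 24800.00 | 80.00 | 77.50 | 1984000.00 | 1922000.00
triangular portion | 3100.00 | 173.33 | 51.67 | 537333.33 | 160166.67
Σ | 27900.00 |  |  | 2521333.33 | 2082166.67
x̄ = 2521333.33 / 27900.00 = 90.37 in
ȳ = 2082166.67 / 27900.00 = 74.63 in

x̄ = 90.37 in, ȳ = 74.63 in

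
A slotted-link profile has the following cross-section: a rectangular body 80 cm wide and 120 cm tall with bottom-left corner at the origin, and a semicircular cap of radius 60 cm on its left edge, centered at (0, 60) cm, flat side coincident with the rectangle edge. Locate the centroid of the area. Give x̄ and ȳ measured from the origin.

x̄ = 15.73 cm, ȳ = 60.00 cm

rectangular body: A = 80 × 120 = 9600.00, centroid at (40.00, 60.00).
semicircular end: A = ½π·60² = 5654.87, centroid at (-25.46, 60.00).
ΣA = 15254.87 cm², ΣAx̄ = 240000.00 cm³, ΣAȳ = 915292.01 cm³.
x̄ = 240000.00/15254.87 = 15.73 cm; ȳ = 915292.01/15254.87 = 60.00 cm.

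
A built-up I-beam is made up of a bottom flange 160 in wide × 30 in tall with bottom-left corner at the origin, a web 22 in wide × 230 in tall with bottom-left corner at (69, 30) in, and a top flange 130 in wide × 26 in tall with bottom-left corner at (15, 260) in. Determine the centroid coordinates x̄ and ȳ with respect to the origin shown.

x̄ = 80.00 in, ȳ = 130.55 in

Part | A | x̄ᵢ | ȳᵢ | A·x̄ᵢ | A·ȳᵢ
bottom flange | 4800.00 | 80.00 | 15.00 | 384000.00 | 72000.00
web | 5060.00 | 80.00 | 145.00 | 404800.00 | 733700.00
top flange | 3380.00 | 80.00 | 273.00 | 270400.00 | 922740.00
Σ | 13240.00 |  |  | 1059200.00 | 1728440.00
x̄ = 1059200.00 / 13240.00 = 80.00 in
ȳ = 1728440.00 / 13240.00 = 130.55 in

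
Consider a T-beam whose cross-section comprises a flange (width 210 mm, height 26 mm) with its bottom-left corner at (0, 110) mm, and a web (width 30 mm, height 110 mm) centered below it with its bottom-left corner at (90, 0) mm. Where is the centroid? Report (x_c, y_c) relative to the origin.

Part | A | x̄ᵢ | ȳᵢ | A·x̄ᵢ | A·ȳᵢ
web | 3300.00 | 105.00 | 55.00 | 346500.00 | 181500.00
flange | 5460.00 | 105.00 | 123.00 | 573300.00 | 671580.00
Σ | 8760.00 |  |  | 919800.00 | 853080.00
x_c = 919800.00 / 8760.00 = 105.00 mm
y_c = 853080.00 / 8760.00 = 97.38 mm

x_c = 105.00 mm, y_c = 97.38 mm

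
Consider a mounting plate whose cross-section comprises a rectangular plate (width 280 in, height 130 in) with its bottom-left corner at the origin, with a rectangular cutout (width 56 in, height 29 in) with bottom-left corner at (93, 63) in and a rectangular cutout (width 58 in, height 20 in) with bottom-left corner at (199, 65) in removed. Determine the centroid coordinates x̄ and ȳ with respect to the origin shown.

Part | A | x̄ᵢ | ȳᵢ | A·x̄ᵢ | A·ȳᵢ
plate | 36400.00 | 140.00 | 65.00 | 5096000.00 | 2366000.00
hole 1 | -1624.00 | 121.00 | 77.50 | -196504.00 | -125860.00
hole 2 | -1160.00 | 228.00 | 75.00 | -264480.00 | -87000.00
Σ | 33616.00 |  |  | 4635016.00 | 2153140.00
x̄ = 4635016.00 / 33616.00 = 137.88 in
ȳ = 2153140.00 / 33616.00 = 64.05 in

x̄ = 137.88 in, ȳ = 64.05 in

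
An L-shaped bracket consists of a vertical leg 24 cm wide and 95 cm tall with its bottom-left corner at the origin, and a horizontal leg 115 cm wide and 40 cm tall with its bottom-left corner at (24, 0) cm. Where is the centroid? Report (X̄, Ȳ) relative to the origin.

X̄ = 58.47 cm, Ȳ = 29.11 cm

Part | A | x̄ᵢ | ȳᵢ | A·x̄ᵢ | A·ȳᵢ
vertical leg | 2280.00 | 12.00 | 47.50 | 27360.00 | 108300.00
horizontal leg | 4600.00 | 81.50 | 20.00 | 374900.00 | 92000.00
Σ | 6880.00 |  |  | 402260.00 | 200300.00
X̄ = 402260.00 / 6880.00 = 58.47 cm
Ȳ = 200300.00 / 6880.00 = 29.11 cm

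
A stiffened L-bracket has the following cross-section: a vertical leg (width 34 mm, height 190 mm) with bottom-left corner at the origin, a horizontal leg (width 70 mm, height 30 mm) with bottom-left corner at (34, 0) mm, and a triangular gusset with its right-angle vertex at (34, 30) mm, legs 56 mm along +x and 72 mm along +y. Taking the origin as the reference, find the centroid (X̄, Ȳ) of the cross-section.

vertical leg: A = 34 × 190 = 6460.00, centroid at (17.00, 95.00).
horizontal leg: A = 70 × 30 = 2100.00, centroid at (69.00, 15.00).
gusset: A = ½·56·72 = 2016.00, centroid at (52.67, 54.00).
ΣA = 10576.00 mm², ΣAX̄ = 360896.00 mm³, ΣAȲ = 754064.00 mm³.
X̄ = 360896.00/10576.00 = 34.12 mm; Ȳ = 754064.00/10576.00 = 71.30 mm.

X̄ = 34.12 mm, Ȳ = 71.30 mm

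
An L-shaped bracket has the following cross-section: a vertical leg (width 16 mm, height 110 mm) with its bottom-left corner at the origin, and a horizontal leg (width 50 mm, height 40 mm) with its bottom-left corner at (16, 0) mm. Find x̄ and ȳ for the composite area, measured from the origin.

vertical leg: A = 16 × 110 = 1760.00, centroid at (8.00, 55.00).
horizontal leg: A = 50 × 40 = 2000.00, centroid at (41.00, 20.00).
ΣA = 3760.00 mm²
ΣAx̄ = (1760.00)(8.00) + (2000.00)(41.00) = 96080.00 mm³
ΣAȳ = (1760.00)(55.00) + (2000.00)(20.00) = 136800.00 mm³
x̄ = 96080.00 / 3760.00 = 25.55 mm
ȳ = 136800.00 / 3760.00 = 36.38 mm

x̄ = 25.55 mm, ȳ = 36.38 mm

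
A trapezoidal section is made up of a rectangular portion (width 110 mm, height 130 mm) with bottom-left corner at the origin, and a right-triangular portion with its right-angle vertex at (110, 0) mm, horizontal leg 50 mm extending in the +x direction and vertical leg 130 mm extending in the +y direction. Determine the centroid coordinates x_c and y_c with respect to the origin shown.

x_c = 68.27 mm, y_c = 60.99 mm

Part | A | x̄ᵢ | ȳᵢ | A·x̄ᵢ | A·ȳᵢ
rectangular portion | 14300.00 | 55.00 | 65.00 | 786500.00 | 929500.00
triangular portion | 3250.00 | 126.67 | 43.33 | 411666.67 | 140833.33
Σ | 17550.00 |  |  | 1198166.67 | 1070333.33
x_c = 1198166.67 / 17550.00 = 68.27 mm
y_c = 1070333.33 / 17550.00 = 60.99 mm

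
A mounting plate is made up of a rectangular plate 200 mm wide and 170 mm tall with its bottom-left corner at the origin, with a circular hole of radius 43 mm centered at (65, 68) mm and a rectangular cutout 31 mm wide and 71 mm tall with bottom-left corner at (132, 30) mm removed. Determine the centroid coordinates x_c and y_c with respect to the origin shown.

Part | A | x̄ᵢ | ȳᵢ | A·x̄ᵢ | A·ȳᵢ
plate | 34000.00 | 100.00 | 85.00 | 3400000.00 | 2890000.00
hole 1 | -5808.80 | 65.00 | 68.00 | -377572.31 | -394998.73
hole 2 | -2201.00 | 147.50 | 65.50 | -324647.50 | -144165.50
Σ | 25990.20 |  |  | 2697780.19 | 2350835.77
x_c = 2697780.19 / 25990.20 = 103.80 mm
y_c = 2350835.77 / 25990.20 = 90.45 mm

x_c = 103.80 mm, y_c = 90.45 mm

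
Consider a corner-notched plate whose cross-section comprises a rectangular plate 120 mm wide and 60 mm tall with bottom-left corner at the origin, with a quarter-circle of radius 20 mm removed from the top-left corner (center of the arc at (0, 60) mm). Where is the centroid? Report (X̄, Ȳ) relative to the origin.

X̄ = 62.35 mm, Ȳ = 29.02 mm

plate: A = 120 × 60 = 7200.00, centroid at (60.00, 30.00).
removed quarter-circle: A = −¼π·20² = -314.16, centroid at (8.49, 51.51).
ΣA = 6885.84 mm²
ΣAX̄ = (7200.00)(60.00) + (-314.16)(8.49) = 429333.33 mm³
ΣAȲ = (7200.00)(30.00) + (-314.16)(51.51) = 199817.11 mm³
X̄ = 429333.33 / 6885.84 = 62.35 mm
Ȳ = 199817.11 / 6885.84 = 29.02 mm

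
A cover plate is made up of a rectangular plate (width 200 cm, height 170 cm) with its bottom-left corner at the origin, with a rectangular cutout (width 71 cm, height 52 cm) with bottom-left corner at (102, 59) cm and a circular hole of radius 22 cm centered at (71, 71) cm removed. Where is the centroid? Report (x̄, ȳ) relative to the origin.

plate: A = 200 × 170 = 34000.00, centroid at (100.00, 85.00).
hole 1: A = −(71 × 52) = -3692.00, centroid at (137.50, 85.00).
hole 2: A = −π·22² = -1520.53, centroid at (71.00, 71.00).
ΣA = 28787.47 cm²
ΣAx̄ = (34000.00)(100.00) + (-3692.00)(137.50) + (-1520.53)(71.00) = 2784392.31 cm³
ΣAȳ = (34000.00)(85.00) + (-3692.00)(85.00) + (-1520.53)(71.00) = 2468222.31 cm³
x̄ = 2784392.31 / 28787.47 = 96.72 cm
ȳ = 2468222.31 / 28787.47 = 85.74 cm

x̄ = 96.72 cm, ȳ = 85.74 cm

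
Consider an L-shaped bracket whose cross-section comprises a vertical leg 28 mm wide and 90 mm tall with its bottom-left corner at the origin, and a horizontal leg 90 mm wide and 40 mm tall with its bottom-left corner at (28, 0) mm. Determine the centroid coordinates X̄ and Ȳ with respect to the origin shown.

vertical leg: A = 28 × 90 = 2520.00, centroid at (14.00, 45.00).
horizontal leg: A = 90 × 40 = 3600.00, centroid at (73.00, 20.00).
ΣA = 6120.00 mm², ΣAX̄ = 298080.00 mm³, ΣAȲ = 185400.00 mm³.
X̄ = 298080.00/6120.00 = 48.71 mm; Ȳ = 185400.00/6120.00 = 30.29 mm.

X̄ = 48.71 mm, Ȳ = 30.29 mm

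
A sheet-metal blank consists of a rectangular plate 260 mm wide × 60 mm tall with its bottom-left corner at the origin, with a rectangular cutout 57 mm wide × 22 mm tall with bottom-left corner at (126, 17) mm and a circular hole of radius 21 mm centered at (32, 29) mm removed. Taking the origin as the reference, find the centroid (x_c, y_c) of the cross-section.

plate: A = 260 × 60 = 15600.00, centroid at (130.00, 30.00).
hole 1: A = −(57 × 22) = -1254.00, centroid at (154.50, 28.00).
hole 2: A = −π·21² = -1385.44, centroid at (32.00, 29.00).
ΣA = 12960.56 mm²
ΣAx_c = (15600.00)(130.00) + (-1254.00)(154.50) + (-1385.44)(32.00) = 1789922.84 mm³
ΣAy_c = (15600.00)(30.00) + (-1254.00)(28.00) + (-1385.44)(29.00) = 392710.17 mm³
x_c = 1789922.84 / 12960.56 = 138.11 mm
y_c = 392710.17 / 12960.56 = 30.30 mm

x_c = 138.11 mm, y_c = 30.30 mm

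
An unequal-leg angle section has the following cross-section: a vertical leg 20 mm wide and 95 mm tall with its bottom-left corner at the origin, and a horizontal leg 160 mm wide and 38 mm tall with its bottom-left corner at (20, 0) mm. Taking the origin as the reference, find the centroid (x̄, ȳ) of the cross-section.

x̄ = 78.57 mm, ȳ = 25.79 mm

Part | A | x̄ᵢ | ȳᵢ | A·x̄ᵢ | A·ȳᵢ
vertical leg | 1900.00 | 10.00 | 47.50 | 19000.00 | 90250.00
horizontal leg | 6080.00 | 100.00 | 19.00 | 608000.00 | 115520.00
Σ | 7980.00 |  |  | 627000.00 | 205770.00
x̄ = 627000.00 / 7980.00 = 78.57 mm
ȳ = 205770.00 / 7980.00 = 25.79 mm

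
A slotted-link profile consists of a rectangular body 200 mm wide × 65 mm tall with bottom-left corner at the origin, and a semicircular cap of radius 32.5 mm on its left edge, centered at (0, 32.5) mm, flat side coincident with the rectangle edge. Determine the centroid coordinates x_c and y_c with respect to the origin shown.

x_c = 87.12 mm, y_c = 32.50 mm

Part | A | x̄ᵢ | ȳᵢ | A·x̄ᵢ | A·ȳᵢ
rectangular body | 13000.00 | 100.00 | 32.50 | 1300000.00 | 422500.00
semicircular end | 1659.15 | -13.79 | 32.50 | -22885.42 | 53922.49
Σ | 14659.15 |  |  | 1277114.58 | 476422.49
x_c = 1277114.58 / 14659.15 = 87.12 mm
y_c = 476422.49 / 14659.15 = 32.50 mm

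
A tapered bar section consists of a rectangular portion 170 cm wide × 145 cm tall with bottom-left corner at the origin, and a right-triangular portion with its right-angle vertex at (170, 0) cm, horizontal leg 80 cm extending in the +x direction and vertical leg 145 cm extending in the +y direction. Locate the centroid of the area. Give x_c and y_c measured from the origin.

rectangular portion: A = 170 × 145 = 24650.00, centroid at (85.00, 72.50).
triangular portion: A = ½·80·145 = 5800.00, centroid at (196.67, 48.33).
ΣA = 30450.00 cm², ΣAx_c = 3235916.67 cm³, ΣAy_c = 2067458.33 cm³.
x_c = 3235916.67/30450.00 = 106.27 cm; y_c = 2067458.33/30450.00 = 67.90 cm.

x_c = 106.27 cm, y_c = 67.90 cm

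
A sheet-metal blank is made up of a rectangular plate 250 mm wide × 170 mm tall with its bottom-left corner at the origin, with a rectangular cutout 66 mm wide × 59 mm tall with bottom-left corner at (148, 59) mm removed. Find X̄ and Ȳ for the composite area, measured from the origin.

X̄ = 119.35 mm, Ȳ = 84.65 mm

Part | A | x̄ᵢ | ȳᵢ | A·x̄ᵢ | A·ȳᵢ
plate | 42500.00 | 125.00 | 85.00 | 5312500.00 | 3612500.00
hole | -3894.00 | 181.00 | 88.50 | -704814.00 | -344619.00
Σ | 38606.00 |  |  | 4607686.00 | 3267881.00
X̄ = 4607686.00 / 38606.00 = 119.35 mm
Ȳ = 3267881.00 / 38606.00 = 84.65 mm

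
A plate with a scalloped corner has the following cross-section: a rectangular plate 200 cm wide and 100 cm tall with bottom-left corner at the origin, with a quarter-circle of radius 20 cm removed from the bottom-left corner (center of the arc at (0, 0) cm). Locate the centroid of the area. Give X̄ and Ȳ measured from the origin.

X̄ = 101.46 cm, Ȳ = 50.66 cm

plate: A = 200 × 100 = 20000.00, centroid at (100.00, 50.00).
removed quarter-circle: A = −¼π·20² = -314.16, centroid at (8.49, 8.49).
ΣA = 19685.84 cm²
ΣAX̄ = (20000.00)(100.00) + (-314.16)(8.49) = 1997333.33 cm³
ΣAȲ = (20000.00)(50.00) + (-314.16)(8.49) = 997333.33 cm³
X̄ = 1997333.33 / 19685.84 = 101.46 cm
Ȳ = 997333.33 / 19685.84 = 50.66 cm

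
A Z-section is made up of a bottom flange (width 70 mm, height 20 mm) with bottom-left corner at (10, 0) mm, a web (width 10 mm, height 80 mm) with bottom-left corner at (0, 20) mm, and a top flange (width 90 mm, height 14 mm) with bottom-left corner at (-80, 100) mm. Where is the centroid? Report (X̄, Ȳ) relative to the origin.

X̄ = 6.62 mm, Ȳ = 56.88 mm

bottom flange: A = 70 × 20 = 1400.00, centroid at (45.00, 10.00).
web: A = 10 × 80 = 800.00, centroid at (5.00, 60.00).
top flange: A = 90 × 14 = 1260.00, centroid at (-35.00, 107.00).
ΣA = 3460.00 mm², ΣAX̄ = 22900.00 mm³, ΣAȲ = 196820.00 mm³.
X̄ = 22900.00/3460.00 = 6.62 mm; Ȳ = 196820.00/3460.00 = 56.88 mm.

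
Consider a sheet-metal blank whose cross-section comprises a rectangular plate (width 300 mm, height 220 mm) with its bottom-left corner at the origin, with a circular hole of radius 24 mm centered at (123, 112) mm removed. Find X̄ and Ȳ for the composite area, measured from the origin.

X̄ = 150.76 mm, Ȳ = 109.94 mm

plate: A = 300 × 220 = 66000.00, centroid at (150.00, 110.00).
hole: A = −π·24² = -1809.56, centroid at (123.00, 112.00).
ΣA = 64190.44 mm²
ΣAX̄ = (66000.00)(150.00) + (-1809.56)(123.00) = 9677424.44 mm³
ΣAȲ = (66000.00)(110.00) + (-1809.56)(112.00) = 7057329.57 mm³
X̄ = 9677424.44 / 64190.44 = 150.76 mm
Ȳ = 7057329.57 / 64190.44 = 109.94 mm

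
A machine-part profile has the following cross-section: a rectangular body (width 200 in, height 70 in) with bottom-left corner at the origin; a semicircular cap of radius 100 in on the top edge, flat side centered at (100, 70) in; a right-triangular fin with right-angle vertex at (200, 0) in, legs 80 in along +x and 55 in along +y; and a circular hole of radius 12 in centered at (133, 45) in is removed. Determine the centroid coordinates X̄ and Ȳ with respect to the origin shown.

X̄ = 108.38 in, Ȳ = 72.36 in

rectangular body: A = 200 × 70 = 14000.00, centroid at (100.00, 35.00).
semicircular top: A = ½π·100² = 15707.96, centroid at (100.00, 112.44).
triangular fin: A = ½·80·55 = 2200.00, centroid at (226.67, 18.33).
hole: A = −π·12² = -452.39, centroid at (133.00, 45.00).
ΣA = 31455.57 in²
ΣAX̄ = (14000.00)(100.00) + (15707.96)(100.00) + (2200.00)(226.67) + (-452.39)(133.00) = 3409295.21 in³
ΣAȲ = (14000.00)(35.00) + (15707.96)(112.44) + (2200.00)(18.33) + (-452.39)(45.00) = 2276199.91 in³
X̄ = 3409295.21 / 31455.57 = 108.38 in
Ȳ = 2276199.91 / 31455.57 = 72.36 in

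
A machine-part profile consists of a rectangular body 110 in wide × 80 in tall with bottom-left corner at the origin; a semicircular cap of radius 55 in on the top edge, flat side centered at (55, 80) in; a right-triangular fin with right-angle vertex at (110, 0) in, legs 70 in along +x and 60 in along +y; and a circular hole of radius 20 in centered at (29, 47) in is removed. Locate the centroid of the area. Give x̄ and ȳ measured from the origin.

rectangular body: A = 110 × 80 = 8800.00, centroid at (55.00, 40.00).
semicircular top: A = ½π·55² = 4751.66, centroid at (55.00, 103.34).
triangular fin: A = ½·70·60 = 2100.00, centroid at (133.33, 20.00).
hole: A = −π·20² = -1256.64, centroid at (29.00, 47.00).
ΣA = 14395.02 in², ΣAx̄ = 988898.76 in³, ΣAȳ = 825987.44 in³.
x̄ = 988898.76/14395.02 = 68.70 in; ȳ = 825987.44/14395.02 = 57.38 in.

x̄ = 68.70 in, ȳ = 57.38 in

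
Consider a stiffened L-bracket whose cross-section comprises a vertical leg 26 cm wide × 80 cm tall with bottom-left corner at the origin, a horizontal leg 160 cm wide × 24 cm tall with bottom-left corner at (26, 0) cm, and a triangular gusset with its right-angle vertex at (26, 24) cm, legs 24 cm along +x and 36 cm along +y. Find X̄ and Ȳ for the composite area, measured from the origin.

vertical leg: A = 26 × 80 = 2080.00, centroid at (13.00, 40.00).
horizontal leg: A = 160 × 24 = 3840.00, centroid at (106.00, 12.00).
gusset: A = ½·24·36 = 432.00, centroid at (34.00, 36.00).
ΣA = 6352.00 cm²
ΣAX̄ = (2080.00)(13.00) + (3840.00)(106.00) + (432.00)(34.00) = 448768.00 cm³
ΣAȲ = (2080.00)(40.00) + (3840.00)(12.00) + (432.00)(36.00) = 144832.00 cm³
X̄ = 448768.00 / 6352.00 = 70.65 cm
Ȳ = 144832.00 / 6352.00 = 22.80 cm

X̄ = 70.65 cm, Ȳ = 22.80 cm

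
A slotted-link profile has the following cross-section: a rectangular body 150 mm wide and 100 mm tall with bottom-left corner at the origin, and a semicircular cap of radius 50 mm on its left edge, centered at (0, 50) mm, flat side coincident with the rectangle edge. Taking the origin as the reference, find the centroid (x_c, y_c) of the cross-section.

x_c = 55.04 mm, y_c = 50.00 mm

rectangular body: A = 150 × 100 = 15000.00, centroid at (75.00, 50.00).
semicircular end: A = ½π·50² = 3926.99, centroid at (-21.22, 50.00).
ΣA = 18926.99 mm², ΣAx_c = 1041666.67 mm³, ΣAy_c = 946349.54 mm³.
x_c = 1041666.67/18926.99 = 55.04 mm; y_c = 946349.54/18926.99 = 50.00 mm.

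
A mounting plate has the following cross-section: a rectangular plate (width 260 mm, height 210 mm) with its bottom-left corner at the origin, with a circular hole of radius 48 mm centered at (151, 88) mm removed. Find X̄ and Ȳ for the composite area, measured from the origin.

plate: A = 260 × 210 = 54600.00, centroid at (130.00, 105.00).
hole: A = −π·48² = -7238.23, centroid at (151.00, 88.00).
ΣA = 47361.77 mm²
ΣAX̄ = (54600.00)(130.00) + (-7238.23)(151.00) = 6005027.35 mm³
ΣAȲ = (54600.00)(105.00) + (-7238.23)(88.00) = 5096035.81 mm³
X̄ = 6005027.35 / 47361.77 = 126.79 mm
Ȳ = 5096035.81 / 47361.77 = 107.60 mm

X̄ = 126.79 mm, Ȳ = 107.60 mm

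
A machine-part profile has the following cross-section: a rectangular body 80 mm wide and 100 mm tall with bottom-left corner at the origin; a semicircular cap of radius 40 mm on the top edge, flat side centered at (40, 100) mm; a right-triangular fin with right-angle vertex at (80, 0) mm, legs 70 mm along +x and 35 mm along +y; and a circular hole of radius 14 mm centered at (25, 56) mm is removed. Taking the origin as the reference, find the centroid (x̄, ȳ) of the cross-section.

x̄ = 47.81 mm, ȳ = 60.58 mm

rectangular body: A = 80 × 100 = 8000.00, centroid at (40.00, 50.00).
semicircular top: A = ½π·40² = 2513.27, centroid at (40.00, 116.98).
triangular fin: A = ½·70·35 = 1225.00, centroid at (103.33, 11.67).
hole: A = −π·14² = -615.75, centroid at (25.00, 56.00).
ΣA = 11122.52 mm², ΣAx̄ = 531720.49 mm³, ΣAȳ = 673803.62 mm³.
x̄ = 531720.49/11122.52 = 47.81 mm; ȳ = 673803.62/11122.52 = 60.58 mm.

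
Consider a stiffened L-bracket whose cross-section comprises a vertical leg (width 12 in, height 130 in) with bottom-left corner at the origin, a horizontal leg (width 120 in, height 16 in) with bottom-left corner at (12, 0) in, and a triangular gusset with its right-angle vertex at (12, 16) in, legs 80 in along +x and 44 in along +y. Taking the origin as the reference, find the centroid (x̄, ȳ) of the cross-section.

x̄ = 41.16 in, ȳ = 32.58 in

vertical leg: A = 12 × 130 = 1560.00, centroid at (6.00, 65.00).
horizontal leg: A = 120 × 16 = 1920.00, centroid at (72.00, 8.00).
gusset: A = ½·80·44 = 1760.00, centroid at (38.67, 30.67).
ΣA = 5240.00 in²
ΣAx̄ = (1560.00)(6.00) + (1920.00)(72.00) + (1760.00)(38.67) = 215653.33 in³
ΣAȳ = (1560.00)(65.00) + (1920.00)(8.00) + (1760.00)(30.67) = 170733.33 in³
x̄ = 215653.33 / 5240.00 = 41.16 in
ȳ = 170733.33 / 5240.00 = 32.58 in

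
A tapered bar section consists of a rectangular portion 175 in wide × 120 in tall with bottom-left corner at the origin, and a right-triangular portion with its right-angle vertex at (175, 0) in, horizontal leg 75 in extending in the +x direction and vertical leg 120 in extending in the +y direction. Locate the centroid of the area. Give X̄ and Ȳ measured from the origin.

X̄ = 107.35 in, Ȳ = 56.47 in

Part | A | x̄ᵢ | ȳᵢ | A·x̄ᵢ | A·ȳᵢ
rectangular portion | 21000.00 | 87.50 | 60.00 | 1837500.00 | 1260000.00
triangular portion | 4500.00 | 200.00 | 40.00 | 900000.00 | 180000.00
Σ | 25500.00 |  |  | 2737500.00 | 1440000.00
X̄ = 2737500.00 / 25500.00 = 107.35 in
Ȳ = 1440000.00 / 25500.00 = 56.47 in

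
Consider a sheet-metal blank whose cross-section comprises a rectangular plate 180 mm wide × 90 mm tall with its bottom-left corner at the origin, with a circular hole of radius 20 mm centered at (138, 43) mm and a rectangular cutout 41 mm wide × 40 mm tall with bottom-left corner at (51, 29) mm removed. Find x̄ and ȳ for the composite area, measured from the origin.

plate: A = 180 × 90 = 16200.00, centroid at (90.00, 45.00).
hole 1: A = −π·20² = -1256.64, centroid at (138.00, 43.00).
hole 2: A = −(41 × 40) = -1640.00, centroid at (71.50, 49.00).
ΣA = 13303.36 mm²
ΣAx̄ = (16200.00)(90.00) + (-1256.64)(138.00) + (-1640.00)(71.50) = 1167324.09 mm³
ΣAȳ = (16200.00)(45.00) + (-1256.64)(43.00) + (-1640.00)(49.00) = 594604.61 mm³
x̄ = 1167324.09 / 13303.36 = 87.75 mm
ȳ = 594604.61 / 13303.36 = 44.70 mm

x̄ = 87.75 mm, ȳ = 44.70 mm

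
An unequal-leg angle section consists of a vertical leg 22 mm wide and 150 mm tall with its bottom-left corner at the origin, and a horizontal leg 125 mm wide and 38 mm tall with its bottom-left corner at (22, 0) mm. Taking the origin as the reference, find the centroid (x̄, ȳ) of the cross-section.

x̄ = 54.37 mm, ȳ = 41.96 mm

vertical leg: A = 22 × 150 = 3300.00, centroid at (11.00, 75.00).
horizontal leg: A = 125 × 38 = 4750.00, centroid at (84.50, 19.00).
ΣA = 8050.00 mm²
ΣAx̄ = (3300.00)(11.00) + (4750.00)(84.50) = 437675.00 mm³
ΣAȳ = (3300.00)(75.00) + (4750.00)(19.00) = 337750.00 mm³
x̄ = 437675.00 / 8050.00 = 54.37 mm
ȳ = 337750.00 / 8050.00 = 41.96 mm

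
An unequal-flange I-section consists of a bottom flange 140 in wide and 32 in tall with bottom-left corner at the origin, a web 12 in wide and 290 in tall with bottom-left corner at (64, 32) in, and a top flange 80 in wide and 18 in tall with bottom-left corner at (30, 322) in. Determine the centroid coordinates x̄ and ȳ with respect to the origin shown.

bottom flange: A = 140 × 32 = 4480.00, centroid at (70.00, 16.00).
web: A = 12 × 290 = 3480.00, centroid at (70.00, 177.00).
top flange: A = 80 × 18 = 1440.00, centroid at (70.00, 331.00).
ΣA = 9400.00 in²
ΣAx̄ = (4480.00)(70.00) + (3480.00)(70.00) + (1440.00)(70.00) = 658000.00 in³
ΣAȳ = (4480.00)(16.00) + (3480.00)(177.00) + (1440.00)(331.00) = 1164280.00 in³
x̄ = 658000.00 / 9400.00 = 70.00 in
ȳ = 1164280.00 / 9400.00 = 123.86 in

x̄ = 70.00 in, ȳ = 123.86 in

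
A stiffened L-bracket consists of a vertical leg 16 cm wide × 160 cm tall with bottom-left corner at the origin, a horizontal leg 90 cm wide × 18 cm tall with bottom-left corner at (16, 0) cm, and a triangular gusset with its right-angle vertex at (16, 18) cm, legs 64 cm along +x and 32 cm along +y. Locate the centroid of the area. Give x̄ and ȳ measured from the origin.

vertical leg: A = 16 × 160 = 2560.00, centroid at (8.00, 80.00).
horizontal leg: A = 90 × 18 = 1620.00, centroid at (61.00, 9.00).
gusset: A = ½·64·32 = 1024.00, centroid at (37.33, 28.67).
ΣA = 5204.00 cm², ΣAx̄ = 157529.33 cm³, ΣAȳ = 248734.67 cm³.
x̄ = 157529.33/5204.00 = 30.27 cm; ȳ = 248734.67/5204.00 = 47.80 cm.

x̄ = 30.27 cm, ȳ = 47.80 cm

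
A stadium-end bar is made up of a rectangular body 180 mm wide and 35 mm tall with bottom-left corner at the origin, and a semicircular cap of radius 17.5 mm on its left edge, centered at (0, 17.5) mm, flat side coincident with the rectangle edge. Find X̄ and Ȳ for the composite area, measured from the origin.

X̄ = 83.09 mm, Ȳ = 17.50 mm

Part | A | x̄ᵢ | ȳᵢ | A·x̄ᵢ | A·ȳᵢ
rectangular body | 6300.00 | 90.00 | 17.50 | 567000.00 | 110250.00
semicircular end | 481.06 | -7.43 | 17.50 | -3572.92 | 8418.49
Σ | 6781.06 |  |  | 563427.08 | 118668.49
X̄ = 563427.08 / 6781.06 = 83.09 mm
Ȳ = 118668.49 / 6781.06 = 17.50 mm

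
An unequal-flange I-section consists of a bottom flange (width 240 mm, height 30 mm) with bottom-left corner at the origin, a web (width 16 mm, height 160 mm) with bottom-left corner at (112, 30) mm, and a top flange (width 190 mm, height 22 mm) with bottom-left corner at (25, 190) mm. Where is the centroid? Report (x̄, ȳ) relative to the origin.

x̄ = 120.00 mm, ȳ = 88.22 mm

bottom flange: A = 240 × 30 = 7200.00, centroid at (120.00, 15.00).
web: A = 16 × 160 = 2560.00, centroid at (120.00, 110.00).
top flange: A = 190 × 22 = 4180.00, centroid at (120.00, 201.00).
ΣA = 13940.00 mm²
ΣAx̄ = (7200.00)(120.00) + (2560.00)(120.00) + (4180.00)(120.00) = 1672800.00 mm³
ΣAȳ = (7200.00)(15.00) + (2560.00)(110.00) + (4180.00)(201.00) = 1229780.00 mm³
x̄ = 1672800.00 / 13940.00 = 120.00 mm
ȳ = 1229780.00 / 13940.00 = 88.22 mm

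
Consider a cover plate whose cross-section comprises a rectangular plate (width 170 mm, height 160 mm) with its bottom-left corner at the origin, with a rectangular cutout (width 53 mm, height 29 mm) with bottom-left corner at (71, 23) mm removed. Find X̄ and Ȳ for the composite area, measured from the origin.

Part | A | x̄ᵢ | ȳᵢ | A·x̄ᵢ | A·ȳᵢ
plate | 27200.00 | 85.00 | 80.00 | 2312000.00 | 2176000.00
hole | -1537.00 | 97.50 | 37.50 | -149857.50 | -57637.50
Σ | 25663.00 |  |  | 2162142.50 | 2118362.50
X̄ = 2162142.50 / 25663.00 = 84.25 mm
Ȳ = 2118362.50 / 25663.00 = 82.55 mm

X̄ = 84.25 mm, Ȳ = 82.55 mm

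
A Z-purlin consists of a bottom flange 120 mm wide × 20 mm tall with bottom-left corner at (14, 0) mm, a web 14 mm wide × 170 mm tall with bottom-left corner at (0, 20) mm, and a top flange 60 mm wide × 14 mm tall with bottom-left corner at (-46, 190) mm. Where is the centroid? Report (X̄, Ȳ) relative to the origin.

X̄ = 32.17 mm, Ȳ = 78.18 mm

bottom flange: A = 120 × 20 = 2400.00, centroid at (74.00, 10.00).
web: A = 14 × 170 = 2380.00, centroid at (7.00, 105.00).
top flange: A = 60 × 14 = 840.00, centroid at (-16.00, 197.00).
ΣA = 5620.00 mm²
ΣAX̄ = (2400.00)(74.00) + (2380.00)(7.00) + (840.00)(-16.00) = 180820.00 mm³
ΣAȲ = (2400.00)(10.00) + (2380.00)(105.00) + (840.00)(197.00) = 439380.00 mm³
X̄ = 180820.00 / 5620.00 = 32.17 mm
Ȳ = 439380.00 / 5620.00 = 78.18 mm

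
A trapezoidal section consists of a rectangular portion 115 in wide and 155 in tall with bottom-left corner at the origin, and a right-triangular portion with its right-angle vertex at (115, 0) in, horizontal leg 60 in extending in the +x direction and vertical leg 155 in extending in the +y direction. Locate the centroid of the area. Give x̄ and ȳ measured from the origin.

x̄ = 73.53 in, ȳ = 72.16 in

rectangular portion: A = 115 × 155 = 17825.00, centroid at (57.50, 77.50).
triangular portion: A = ½·60·155 = 4650.00, centroid at (135.00, 51.67).
ΣA = 22475.00 in²
ΣAx̄ = (17825.00)(57.50) + (4650.00)(135.00) = 1652687.50 in³
ΣAȳ = (17825.00)(77.50) + (4650.00)(51.67) = 1621687.50 in³
x̄ = 1652687.50 / 22475.00 = 73.53 in
ȳ = 1621687.50 / 22475.00 = 72.16 in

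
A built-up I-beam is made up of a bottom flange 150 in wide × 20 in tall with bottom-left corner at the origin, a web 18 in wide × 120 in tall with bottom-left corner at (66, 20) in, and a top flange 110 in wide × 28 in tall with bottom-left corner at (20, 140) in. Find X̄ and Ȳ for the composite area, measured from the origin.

X̄ = 75.00 in, Ȳ = 82.17 in

bottom flange: A = 150 × 20 = 3000.00, centroid at (75.00, 10.00).
web: A = 18 × 120 = 2160.00, centroid at (75.00, 80.00).
top flange: A = 110 × 28 = 3080.00, centroid at (75.00, 154.00).
ΣA = 8240.00 in², ΣAX̄ = 618000.00 in³, ΣAȲ = 677120.00 in³.
X̄ = 618000.00/8240.00 = 75.00 in; Ȳ = 677120.00/8240.00 = 82.17 in.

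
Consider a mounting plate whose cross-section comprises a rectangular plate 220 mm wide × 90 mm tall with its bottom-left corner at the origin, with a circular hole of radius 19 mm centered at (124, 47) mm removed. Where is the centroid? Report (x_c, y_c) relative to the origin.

x_c = 109.15 mm, y_c = 44.88 mm

plate: A = 220 × 90 = 19800.00, centroid at (110.00, 45.00).
hole: A = −π·19² = -1134.11, centroid at (124.00, 47.00).
ΣA = 18665.89 mm²
ΣAx_c = (19800.00)(110.00) + (-1134.11)(124.00) = 2037369.75 mm³
ΣAy_c = (19800.00)(45.00) + (-1134.11)(47.00) = 837696.60 mm³
x_c = 2037369.75 / 18665.89 = 109.15 mm
y_c = 837696.60 / 18665.89 = 44.88 mm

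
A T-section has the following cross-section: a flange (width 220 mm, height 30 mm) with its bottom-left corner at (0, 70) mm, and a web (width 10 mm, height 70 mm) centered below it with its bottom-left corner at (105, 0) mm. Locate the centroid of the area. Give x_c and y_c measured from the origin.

web: A = 10 × 70 = 700.00, centroid at (110.00, 35.00).
flange: A = 220 × 30 = 6600.00, centroid at (110.00, 85.00).
ΣA = 7300.00 mm², ΣAx_c = 803000.00 mm³, ΣAy_c = 585500.00 mm³.
x_c = 803000.00/7300.00 = 110.00 mm; y_c = 585500.00/7300.00 = 80.21 mm.

x_c = 110.00 mm, y_c = 80.21 mm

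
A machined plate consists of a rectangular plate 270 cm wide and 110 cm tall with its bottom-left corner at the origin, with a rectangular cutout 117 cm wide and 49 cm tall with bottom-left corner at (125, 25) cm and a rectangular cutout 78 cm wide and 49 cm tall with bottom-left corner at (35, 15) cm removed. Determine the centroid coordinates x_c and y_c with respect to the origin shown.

x_c = 132.77 cm, y_c = 59.51 cm

Part | A | x̄ᵢ | ȳᵢ | A·x̄ᵢ | A·ȳᵢ
plate | 29700.00 | 135.00 | 55.00 | 4009500.00 | 1633500.00
hole 1 | -5733.00 | 183.50 | 49.50 | -1052005.50 | -283783.50
hole 2 | -3822.00 | 74.00 | 39.50 | -282828.00 | -150969.00
Σ | 20145.00 |  |  | 2674666.50 | 1198747.50
x_c = 2674666.50 / 20145.00 = 132.77 cm
y_c = 1198747.50 / 20145.00 = 59.51 cm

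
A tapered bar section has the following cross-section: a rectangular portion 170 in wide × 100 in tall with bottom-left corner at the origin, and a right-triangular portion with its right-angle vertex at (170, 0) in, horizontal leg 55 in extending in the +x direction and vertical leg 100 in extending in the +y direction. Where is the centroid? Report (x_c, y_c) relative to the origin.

Part | A | x̄ᵢ | ȳᵢ | A·x̄ᵢ | A·ȳᵢ
rectangular portion | 17000.00 | 85.00 | 50.00 | 1445000.00 | 850000.00
triangular portion | 2750.00 | 188.33 | 33.33 | 517916.67 | 91666.67
Σ | 19750.00 |  |  | 1962916.67 | 941666.67
x_c = 1962916.67 / 19750.00 = 99.39 in
y_c = 941666.67 / 19750.00 = 47.68 in

x_c = 99.39 in, y_c = 47.68 in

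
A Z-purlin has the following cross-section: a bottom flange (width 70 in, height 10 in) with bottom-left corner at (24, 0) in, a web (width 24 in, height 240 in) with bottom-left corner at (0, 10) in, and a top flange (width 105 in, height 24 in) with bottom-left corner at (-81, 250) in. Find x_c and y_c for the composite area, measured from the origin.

x_c = 4.30 in, y_c = 157.30 in

Part | A | x̄ᵢ | ȳᵢ | A·x̄ᵢ | A·ȳᵢ
bottom flange | 700.00 | 59.00 | 5.00 | 41300.00 | 3500.00
web | 5760.00 | 12.00 | 130.00 | 69120.00 | 748800.00
top flange | 2520.00 | -28.50 | 262.00 | -71820.00 | 660240.00
Σ | 8980.00 |  |  | 38600.00 | 1412540.00
x_c = 38600.00 / 8980.00 = 4.30 in
y_c = 1412540.00 / 8980.00 = 157.30 in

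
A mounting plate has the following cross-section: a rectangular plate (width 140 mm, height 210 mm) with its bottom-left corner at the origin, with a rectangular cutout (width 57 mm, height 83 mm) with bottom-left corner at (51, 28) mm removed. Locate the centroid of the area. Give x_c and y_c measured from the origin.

Part | A | x̄ᵢ | ȳᵢ | A·x̄ᵢ | A·ȳᵢ
plate | 29400.00 | 70.00 | 105.00 | 2058000.00 | 3087000.00
hole | -4731.00 | 79.50 | 69.50 | -376114.50 | -328804.50
Σ | 24669.00 |  |  | 1681885.50 | 2758195.50
x_c = 1681885.50 / 24669.00 = 68.18 mm
y_c = 2758195.50 / 24669.00 = 111.81 mm

x_c = 68.18 mm, y_c = 111.81 mm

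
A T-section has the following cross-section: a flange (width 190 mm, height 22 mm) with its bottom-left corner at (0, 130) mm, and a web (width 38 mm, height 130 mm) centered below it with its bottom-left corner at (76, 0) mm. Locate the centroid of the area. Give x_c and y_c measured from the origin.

x_c = 95.00 mm, y_c = 99.83 mm

web: A = 38 × 130 = 4940.00, centroid at (95.00, 65.00).
flange: A = 190 × 22 = 4180.00, centroid at (95.00, 141.00).
ΣA = 9120.00 mm², ΣAx_c = 866400.00 mm³, ΣAy_c = 910480.00 mm³.
x_c = 866400.00/9120.00 = 95.00 mm; y_c = 910480.00/9120.00 = 99.83 mm.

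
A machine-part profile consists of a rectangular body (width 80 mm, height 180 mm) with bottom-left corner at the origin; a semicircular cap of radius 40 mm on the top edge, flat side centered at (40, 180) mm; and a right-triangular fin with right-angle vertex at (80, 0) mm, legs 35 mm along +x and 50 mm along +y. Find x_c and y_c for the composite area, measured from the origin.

x_c = 42.54 mm, y_c = 101.51 mm

Part | A | x̄ᵢ | ȳᵢ | A·x̄ᵢ | A·ȳᵢ
rectangular body | 14400.00 | 40.00 | 90.00 | 576000.00 | 1296000.00
semicircular top | 2513.27 | 40.00 | 196.98 | 100530.96 | 495056.01
triangular fin | 875.00 | 91.67 | 16.67 | 80208.33 | 14583.33
Σ | 17788.27 |  |  | 756739.30 | 1805639.34
x_c = 756739.30 / 17788.27 = 42.54 mm
y_c = 1805639.34 / 17788.27 = 101.51 mm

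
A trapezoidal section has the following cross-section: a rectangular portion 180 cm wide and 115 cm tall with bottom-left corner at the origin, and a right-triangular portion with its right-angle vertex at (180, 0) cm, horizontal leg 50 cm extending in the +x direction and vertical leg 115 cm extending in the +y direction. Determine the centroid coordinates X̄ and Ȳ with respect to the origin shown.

rectangular portion: A = 180 × 115 = 20700.00, centroid at (90.00, 57.50).
triangular portion: A = ½·50·115 = 2875.00, centroid at (196.67, 38.33).
ΣA = 23575.00 cm², ΣAX̄ = 2428416.67 cm³, ΣAȲ = 1300458.33 cm³.
X̄ = 2428416.67/23575.00 = 103.01 cm; Ȳ = 1300458.33/23575.00 = 55.16 cm.

X̄ = 103.01 cm, Ȳ = 55.16 cm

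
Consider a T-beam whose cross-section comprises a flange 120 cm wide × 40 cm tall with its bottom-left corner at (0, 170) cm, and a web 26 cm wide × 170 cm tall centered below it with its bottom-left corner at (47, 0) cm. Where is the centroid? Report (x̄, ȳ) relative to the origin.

x̄ = 60.00 cm, ȳ = 139.66 cm

Part | A | x̄ᵢ | ȳᵢ | A·x̄ᵢ | A·ȳᵢ
web | 4420.00 | 60.00 | 85.00 | 265200.00 | 375700.00
flange | 4800.00 | 60.00 | 190.00 | 288000.00 | 912000.00
Σ | 9220.00 |  |  | 553200.00 | 1287700.00
x̄ = 553200.00 / 9220.00 = 60.00 cm
ȳ = 1287700.00 / 9220.00 = 139.66 cm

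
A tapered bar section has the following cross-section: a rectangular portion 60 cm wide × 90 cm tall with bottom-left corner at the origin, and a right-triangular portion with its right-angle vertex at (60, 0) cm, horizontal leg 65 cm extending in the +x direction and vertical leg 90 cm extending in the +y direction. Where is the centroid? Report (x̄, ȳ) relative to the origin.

rectangular portion: A = 60 × 90 = 5400.00, centroid at (30.00, 45.00).
triangular portion: A = ½·65·90 = 2925.00, centroid at (81.67, 30.00).
ΣA = 8325.00 cm², ΣAx̄ = 400875.00 cm³, ΣAȳ = 330750.00 cm³.
x̄ = 400875.00/8325.00 = 48.15 cm; ȳ = 330750.00/8325.00 = 39.73 cm.

x̄ = 48.15 cm, ȳ = 39.73 cm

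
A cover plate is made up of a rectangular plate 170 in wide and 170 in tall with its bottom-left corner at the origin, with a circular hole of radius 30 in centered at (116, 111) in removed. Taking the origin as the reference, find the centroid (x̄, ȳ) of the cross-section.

x̄ = 81.64 in, ȳ = 82.18 in

plate: A = 170 × 170 = 28900.00, centroid at (85.00, 85.00).
hole: A = −π·30² = -2827.43, centroid at (116.00, 111.00).
ΣA = 26072.57 in²
ΣAx̄ = (28900.00)(85.00) + (-2827.43)(116.00) = 2128517.73 in³
ΣAȳ = (28900.00)(85.00) + (-2827.43)(111.00) = 2142654.89 in³
x̄ = 2128517.73 / 26072.57 = 81.64 in
ȳ = 2142654.89 / 26072.57 = 82.18 in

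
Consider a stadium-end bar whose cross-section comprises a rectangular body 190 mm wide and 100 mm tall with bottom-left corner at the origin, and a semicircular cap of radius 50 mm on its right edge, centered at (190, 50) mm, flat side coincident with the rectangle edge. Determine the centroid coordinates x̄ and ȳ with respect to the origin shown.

Part | A | x̄ᵢ | ȳᵢ | A·x̄ᵢ | A·ȳᵢ
rectangular body | 19000.00 | 95.00 | 50.00 | 1805000.00 | 950000.00
semicircular end | 3926.99 | 211.22 | 50.00 | 829461.59 | 196349.54
Σ | 22926.99 |  |  | 2634461.59 | 1146349.54
x̄ = 2634461.59 / 22926.99 = 114.91 mm
ȳ = 1146349.54 / 22926.99 = 50.00 mm

x̄ = 114.91 mm, ȳ = 50.00 mm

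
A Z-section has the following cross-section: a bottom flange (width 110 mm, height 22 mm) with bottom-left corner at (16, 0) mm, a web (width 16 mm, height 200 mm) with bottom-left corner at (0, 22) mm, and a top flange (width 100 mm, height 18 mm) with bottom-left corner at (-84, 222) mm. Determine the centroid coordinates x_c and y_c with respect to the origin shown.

bottom flange: A = 110 × 22 = 2420.00, centroid at (71.00, 11.00).
web: A = 16 × 200 = 3200.00, centroid at (8.00, 122.00).
top flange: A = 100 × 18 = 1800.00, centroid at (-34.00, 231.00).
ΣA = 7420.00 mm²
ΣAx_c = (2420.00)(71.00) + (3200.00)(8.00) + (1800.00)(-34.00) = 136220.00 mm³
ΣAy_c = (2420.00)(11.00) + (3200.00)(122.00) + (1800.00)(231.00) = 832820.00 mm³
x_c = 136220.00 / 7420.00 = 18.36 mm
y_c = 832820.00 / 7420.00 = 112.24 mm

x_c = 18.36 mm, y_c = 112.24 mm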